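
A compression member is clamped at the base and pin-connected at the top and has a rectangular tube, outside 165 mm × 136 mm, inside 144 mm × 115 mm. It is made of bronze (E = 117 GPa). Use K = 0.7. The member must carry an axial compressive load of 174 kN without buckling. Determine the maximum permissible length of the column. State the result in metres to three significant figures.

L_max ≈ 14.9 m

Weak-axis I_min = (h_o·b_o³ − h_i·b_i³)/12 with b_o = 136, b_i = 115.0 mm (shorter outer/inner sides).
I_min = (165×136³ − 144.0×115.0³)/12 = 1.634×10^7 mm⁴
I = 1.634×10^-5 m⁴
At the buckling limit P_cr = P = 1.740×10^5 N
From P_cr = π²EI/(K·L)²:  L = (1/K)·√(π²EI/P_cr) = (1/0.7)·√(π²×1.17×10^11×1.634×10^-5/1.740×10^5)
L = 14.9 m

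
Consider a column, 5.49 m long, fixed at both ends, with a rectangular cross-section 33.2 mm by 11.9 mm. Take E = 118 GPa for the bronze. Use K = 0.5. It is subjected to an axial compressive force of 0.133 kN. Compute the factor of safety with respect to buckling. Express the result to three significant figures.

Buckling occurs about the weak axis: I_min = h·b³/12 with b = 11.9 mm (the shorter side).
I_min = 33.2×11.9³/12 = 4.662×10^3 mm⁴
I = 4.662×10^3 mm⁴ = 4.662×10^-9 m⁴
Effective length L_e = K·L = 0.5 × 5.49 = 2.745 m
P_cr = π²EI / L_e² = π² × 118×10⁹ × 4.662×10^-9 / 2.745² = 720.6 N
Factor of safety n = P_cr / P = 0.72060 / 0.133 = 5.42

n ≈ 5.42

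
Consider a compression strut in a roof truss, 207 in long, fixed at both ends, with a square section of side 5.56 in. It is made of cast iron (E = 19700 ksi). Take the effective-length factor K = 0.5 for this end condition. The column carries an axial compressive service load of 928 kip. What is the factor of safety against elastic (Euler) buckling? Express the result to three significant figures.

n ≈ 1.56

I = a⁴/12 = 5.56⁴/12 = 79.64 in⁴
Effective length L_e = K·L = 0.5 × 207 = 103.5 in
P_cr = π²EI / L_e² = π² × 19700×10³ × 79.64 / 103.5² = 1.445×10^6 lb
Factor of safety n = P_cr / P = 1445.5 / 928 = 1.56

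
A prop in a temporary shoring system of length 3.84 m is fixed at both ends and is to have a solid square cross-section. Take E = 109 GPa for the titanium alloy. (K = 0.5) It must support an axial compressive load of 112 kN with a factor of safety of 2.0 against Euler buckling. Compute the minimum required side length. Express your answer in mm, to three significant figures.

a ≈ 55.1 mm

Required P_cr = n·P = 2.0 × 112 = 224.0 kN
L_e = K·L = 0.5 × 3.84 = 1.920 m
Required I = P_cr·L_e²/(π²E) = 2.240×10^5 × 1.920² / (π² × 1.09×10^11) = 7.676×10^-7 m⁴
I_req = 7.676×10^5 mm⁴
Solid square: I = a⁴/12  ⇒  a = (12I)^(1/4) = (12×7.676×10^5)^(1/4) = 55.1 mm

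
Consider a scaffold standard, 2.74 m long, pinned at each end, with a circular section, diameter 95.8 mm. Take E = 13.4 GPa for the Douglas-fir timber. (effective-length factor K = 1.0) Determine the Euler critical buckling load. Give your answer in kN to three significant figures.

I = πd⁴/64 = π×95.8⁴/64 = 4.135×10^6 mm⁴
I = 4.135×10^6 mm⁴ = 4.135×10^-6 m⁴
Effective length L_e = K·L = 1 × 2.74 = 2.740 m
P_cr = π²EI / L_e² = π² × 13.4×10⁹ × 4.135×10^-6 / 2.740² = 7.283×10^4 N

P_cr ≈ 72.8 kN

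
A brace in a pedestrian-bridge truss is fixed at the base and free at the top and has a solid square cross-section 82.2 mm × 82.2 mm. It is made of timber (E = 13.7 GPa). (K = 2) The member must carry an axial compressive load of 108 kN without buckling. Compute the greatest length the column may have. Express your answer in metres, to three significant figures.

L_max ≈ 1.09 m

I = a⁴/12 = 82.2⁴/12 = 3.805×10^6 mm⁴
I = 3.805×10^-6 m⁴
At the buckling limit P_cr = P = 1.080×10^5 N
From P_cr = π²EI/(K·L)²:  L = (1/K)·√(π²EI/P_cr) = (1/2)·√(π²×1.37×10^10×3.805×10^-6/1.080×10^5)
L = 1.09 m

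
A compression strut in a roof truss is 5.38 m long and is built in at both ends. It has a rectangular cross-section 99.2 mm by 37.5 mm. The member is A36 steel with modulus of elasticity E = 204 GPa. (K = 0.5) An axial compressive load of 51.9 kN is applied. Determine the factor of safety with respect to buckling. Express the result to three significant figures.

n ≈ 2.34

Buckling occurs about the weak axis: I_min = h·b³/12 with b = 37.5 mm (the shorter side).
I_min = 99.2×37.5³/12 = 4.359×10^5 mm⁴
I = 4.359×10^5 mm⁴ = 4.359×10^-7 m⁴
Effective length L_e = K·L = 0.5 × 5.38 = 2.690 m
P_cr = π²EI / L_e² = π² × 204×10⁹ × 4.359×10^-7 / 2.690² = 1.213×10^5 N
Factor of safety n = P_cr / P = 121.30 / 51.9 = 2.34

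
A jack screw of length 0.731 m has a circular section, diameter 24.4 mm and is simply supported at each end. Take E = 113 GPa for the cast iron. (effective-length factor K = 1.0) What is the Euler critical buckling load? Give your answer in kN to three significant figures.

I = πd⁴/64 = π×24.4⁴/64 = 1.740×10^4 mm⁴
I = 1.740×10^4 mm⁴ = 1.740×10^-8 m⁴
Effective length L_e = K·L = 1 × 0.731 = 0.7310 m
P_cr = π²EI / L_e² = π² × 113×10⁹ × 1.740×10^-8 / 0.7310² = 3.631×10^4 N

P_cr ≈ 36.3 kN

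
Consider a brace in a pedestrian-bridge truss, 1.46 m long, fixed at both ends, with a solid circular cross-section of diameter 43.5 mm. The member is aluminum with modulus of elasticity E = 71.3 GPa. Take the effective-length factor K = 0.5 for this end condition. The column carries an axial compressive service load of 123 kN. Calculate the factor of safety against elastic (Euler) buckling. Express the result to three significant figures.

I = πd⁴/64 = π×43.5⁴/64 = 1.758×10^5 mm⁴
I = 1.758×10^5 mm⁴ = 1.758×10^-7 m⁴
Effective length L_e = K·L = 0.5 × 1.46 = 0.7300 m
P_cr = π²EI / L_e² = π² × 71.3×10⁹ × 1.758×10^-7 / 0.7300² = 2.321×10^5 N
Factor of safety n = P_cr / P = 232.10 / 123 = 1.89

n ≈ 1.89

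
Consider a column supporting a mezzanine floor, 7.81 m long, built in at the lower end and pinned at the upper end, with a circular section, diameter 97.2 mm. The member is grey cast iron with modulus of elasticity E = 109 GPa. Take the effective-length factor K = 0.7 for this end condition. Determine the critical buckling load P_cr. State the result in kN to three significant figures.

I = πd⁴/64 = π×97.2⁴/64 = 4.382×10^6 mm⁴
I = 4.382×10^6 mm⁴ = 4.382×10^-6 m⁴
Effective length L_e = K·L = 0.7 × 7.81 = 5.467 m
P_cr = π²EI / L_e² = π² × 109×10⁹ × 4.382×10^-6 / 5.467² = 1.577×10^5 N

P_cr ≈ 158 kN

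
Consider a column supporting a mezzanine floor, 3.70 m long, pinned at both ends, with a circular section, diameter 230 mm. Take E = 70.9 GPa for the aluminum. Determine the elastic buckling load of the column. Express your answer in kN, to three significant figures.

I = πd⁴/64 = π×230⁴/64 = 1.374×10^8 mm⁴
I = 1.374×10^8 mm⁴ = 1.374×10^-4 m⁴
Effective length L_e = K·L = 1 × 3.70 = 3.700 m
P_cr = π²EI / L_e² = π² × 70.9×10⁹ × 1.374×10^-4 / 3.700² = 7.021×10^6 N

P_cr ≈ 7020 kN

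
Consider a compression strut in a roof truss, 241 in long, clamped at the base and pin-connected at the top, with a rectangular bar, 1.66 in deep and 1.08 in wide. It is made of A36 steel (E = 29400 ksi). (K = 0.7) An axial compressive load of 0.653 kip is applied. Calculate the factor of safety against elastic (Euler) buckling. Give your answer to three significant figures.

Buckling occurs about the weak axis: I_min = h·b³/12 with b = 1.08 in (the shorter side).
I_min = 1.66×1.08³/12 = 0.1743 in⁴
Effective length L_e = K·L = 0.7 × 241 = 168.7 in
P_cr = π²EI / L_e² = π² × 29400×10³ × 0.1743 / 168.7² = 1.777×10^3 lb
Factor of safety n = P_cr / P = 1.7767 / 0.653 = 2.72

n ≈ 2.72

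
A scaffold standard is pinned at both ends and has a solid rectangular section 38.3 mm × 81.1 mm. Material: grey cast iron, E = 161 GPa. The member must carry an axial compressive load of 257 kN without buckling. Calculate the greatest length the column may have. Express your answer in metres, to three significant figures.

Buckling occurs about the weak axis: I_min = h·b³/12 with b = 38.3 mm (the shorter side).
I_min = 81.1×38.3³/12 = 3.797×10^5 mm⁴
I = 3.797×10^-7 m⁴
At the buckling limit P_cr = P = 2.570×10^5 N
From P_cr = π²EI/(K·L)²:  L = (1/K)·√(π²EI/P_cr) = (1/1)·√(π²×1.61×10^11×3.797×10^-7/2.570×10^5)
L = 1.53 m

L_max ≈ 1.53 m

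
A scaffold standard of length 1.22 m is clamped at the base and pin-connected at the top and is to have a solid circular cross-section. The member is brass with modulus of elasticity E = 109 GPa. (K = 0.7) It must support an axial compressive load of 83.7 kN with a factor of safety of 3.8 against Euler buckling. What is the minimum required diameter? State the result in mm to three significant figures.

Required P_cr = n·P = 3.8 × 83.7 = 318.1 kN
L_e = K·L = 0.7 × 1.22 = 0.8540 m
Required I = P_cr·L_e²/(π²E) = 3.181×10^5 × 0.8540² / (π² × 1.09×10^11) = 2.156×10^-7 m⁴
I_req = 2.156×10^5 mm⁴
Solid circle: I = πd⁴/64  ⇒  d = (64I/π)^(1/4) = (64×2.156×10^5/π)^(1/4) = 45.8 mm

d ≈ 45.8 mm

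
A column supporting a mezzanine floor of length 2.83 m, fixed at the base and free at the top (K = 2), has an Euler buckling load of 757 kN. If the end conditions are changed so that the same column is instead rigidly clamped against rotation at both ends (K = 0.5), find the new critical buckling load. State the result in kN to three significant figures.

P_cr ≈ 12100 kN

P_cr ∝ 1/K², so P_cr,new = P_cr,old × (K_old/K_new)² = 757 × (2/0.5)²
= 757 × 16.00 = 12100 kN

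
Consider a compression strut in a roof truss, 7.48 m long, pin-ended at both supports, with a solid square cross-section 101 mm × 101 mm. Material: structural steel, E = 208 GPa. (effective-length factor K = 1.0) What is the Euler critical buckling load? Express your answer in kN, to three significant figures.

P_cr ≈ 318 kN

I = a⁴/12 = 101⁴/12 = 8.672×10^6 mm⁴
I = 8.672×10^6 mm⁴ = 8.672×10^-6 m⁴
Effective length L_e = K·L = 1 × 7.48 = 7.480 m
P_cr = π²EI / L_e² = π² × 208×10⁹ × 8.672×10^-6 / 7.480² = 3.182×10^5 N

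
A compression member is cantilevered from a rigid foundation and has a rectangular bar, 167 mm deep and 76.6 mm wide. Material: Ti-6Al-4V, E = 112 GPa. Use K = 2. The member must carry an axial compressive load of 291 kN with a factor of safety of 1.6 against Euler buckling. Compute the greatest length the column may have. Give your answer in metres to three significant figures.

L_max ≈ 1.93 m

Buckling occurs about the weak axis: I_min = h·b³/12 with b = 76.6 mm (the shorter side).
I_min = 167×76.6³/12 = 6.255×10^6 mm⁴
I = 6.255×10^-6 m⁴
Required critical load P_cr = n·P = 1.6 × 291 = 465.6 kN = 4.656×10^5 N
From P_cr = π²EI/(K·L)²:  L = (1/K)·√(π²EI/P_cr) = (1/2)·√(π²×1.12×10^11×6.255×10^-6/4.656×10^5)
L = 1.93 m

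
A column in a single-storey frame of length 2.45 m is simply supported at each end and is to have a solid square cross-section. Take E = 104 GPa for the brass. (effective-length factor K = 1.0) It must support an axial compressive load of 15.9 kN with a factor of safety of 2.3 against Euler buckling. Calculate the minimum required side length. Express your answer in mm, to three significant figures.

Required P_cr = n·P = 2.3 × 15.9 = 36.57 kN
L_e = K·L = 1 × 2.45 = 2.450 m
Required I = P_cr·L_e²/(π²E) = 3.657×10^4 × 2.450² / (π² × 1.04×10^11) = 2.139×10^-7 m⁴
I_req = 2.139×10^5 mm⁴
Solid square: I = a⁴/12  ⇒  a = (12I)^(1/4) = (12×2.139×10^5)^(1/4) = 40.0 mm

a ≈ 40.0 mm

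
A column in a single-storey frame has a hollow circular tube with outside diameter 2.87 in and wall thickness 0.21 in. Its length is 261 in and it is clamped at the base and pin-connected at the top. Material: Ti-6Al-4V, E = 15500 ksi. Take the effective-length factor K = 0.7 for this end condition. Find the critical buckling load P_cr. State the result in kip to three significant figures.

Inner diameter d_i = 2.87 − 2×0.21 = 2.450 in
I = π(d_o⁴ − d_i⁴)/64 = π(2.87⁴ − 2.450⁴)/64 = 1.562 in⁴
Effective length L_e = K·L = 0.7 × 261 = 182.7 in
P_cr = π²EI / L_e² = π² × 15500×10³ × 1.562 / 182.7² = 7.158×10^3 lb

P_cr ≈ 7.16 kip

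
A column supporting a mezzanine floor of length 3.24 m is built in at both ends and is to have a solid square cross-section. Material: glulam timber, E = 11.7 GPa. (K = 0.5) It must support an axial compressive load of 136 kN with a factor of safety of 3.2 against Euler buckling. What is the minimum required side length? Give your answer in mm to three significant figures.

a ≈ 104 mm

Required P_cr = n·P = 3.2 × 136 = 435.2 kN
L_e = K·L = 0.5 × 3.24 = 1.620 m
Required I = P_cr·L_e²/(π²E) = 4.352×10^5 × 1.620² / (π² × 1.17×10^10) = 9.891×10^-6 m⁴
I_req = 9.891×10^6 mm⁴
Solid square: I = a⁴/12  ⇒  a = (12I)^(1/4) = (12×9.891×10^6)^(1/4) = 104 mm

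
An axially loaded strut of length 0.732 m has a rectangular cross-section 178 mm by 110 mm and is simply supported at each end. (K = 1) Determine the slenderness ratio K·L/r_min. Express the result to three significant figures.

λ ≈ 23.1

For a rectangle r_min = b/√12 = 110/√12 = 31.75 mm
L_e = K·L = 1 × 0.732 m = 0.7320 m = 732.00 mm
λ = L_e / r_min = 732.00 / 31.75 = 23.1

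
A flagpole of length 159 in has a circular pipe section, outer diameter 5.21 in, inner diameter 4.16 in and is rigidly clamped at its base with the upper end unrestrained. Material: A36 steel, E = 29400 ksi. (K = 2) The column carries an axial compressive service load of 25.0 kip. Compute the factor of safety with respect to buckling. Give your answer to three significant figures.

d_o = 5.21 in, d_i = 4.16 in
I = π(d_o⁴ − d_i⁴)/64 = π(5.21⁴ − 4.160⁴)/64 = 21.47 in⁴
Effective length L_e = K·L = 2 × 159 = 318.0 in
P_cr = π²EI / L_e² = π² × 29400×10³ × 21.47 / 318.0² = 6.160×10^4 lb
Factor of safety n = P_cr / P = 61.597 / 25.0 = 2.46

n ≈ 2.46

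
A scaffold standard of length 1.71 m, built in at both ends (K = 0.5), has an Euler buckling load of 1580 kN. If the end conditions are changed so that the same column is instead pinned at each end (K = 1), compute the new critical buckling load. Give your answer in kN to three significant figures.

P_cr ≈ 395 kN

P_cr ∝ 1/K², so P_cr,new = P_cr,old × (K_old/K_new)² = 1580 × (0.5/1)²
= 1580 × 0.2500 = 395 kN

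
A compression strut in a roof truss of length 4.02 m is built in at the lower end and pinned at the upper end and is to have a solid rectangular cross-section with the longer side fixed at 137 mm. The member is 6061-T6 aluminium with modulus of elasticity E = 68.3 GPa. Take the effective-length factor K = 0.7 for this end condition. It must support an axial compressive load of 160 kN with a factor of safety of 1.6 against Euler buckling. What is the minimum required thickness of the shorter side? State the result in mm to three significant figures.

b ≈ 64.1 mm

Required P_cr = n·P = 1.6 × 160 = 256.0 kN
L_e = K·L = 0.7 × 4.02 = 2.814 m
Required I = P_cr·L_e²/(π²E) = 2.560×10^5 × 2.814² / (π² × 6.83×10^10) = 3.007×10^-6 m⁴
I_req = 3.007×10^6 mm⁴
Rectangle, weak axis: I_min = h·b³/12 with h = 137 mm fixed  ⇒  b = (12I/h)^(1/3) = 64.1 mm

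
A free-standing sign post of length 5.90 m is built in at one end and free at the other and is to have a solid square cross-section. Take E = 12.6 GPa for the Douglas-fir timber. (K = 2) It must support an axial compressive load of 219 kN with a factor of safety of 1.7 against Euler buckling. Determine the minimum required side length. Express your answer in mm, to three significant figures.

a ≈ 266 mm

Required P_cr = n·P = 1.7 × 219 = 372.3 kN
L_e = K·L = 2 × 5.90 = 11.80 m
Required I = P_cr·L_e²/(π²E) = 3.723×10^5 × 11.80² / (π² × 1.26×10^10) = 4.169×10^-4 m⁴
I_req = 4.169×10^8 mm⁴
Solid square: I = a⁴/12  ⇒  a = (12I)^(1/4) = (12×4.169×10^8)^(1/4) = 266 mm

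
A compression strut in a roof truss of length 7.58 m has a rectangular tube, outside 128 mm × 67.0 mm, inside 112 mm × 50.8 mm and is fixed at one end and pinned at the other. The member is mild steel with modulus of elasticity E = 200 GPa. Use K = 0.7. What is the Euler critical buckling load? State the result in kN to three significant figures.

P_cr ≈ 139 kN

Weak-axis I_min = (h_o·b_o³ − h_i·b_i³)/12 with b_o = 67.0, b_i = 50.80 mm (shorter outer/inner sides).
I_min = (128×67.0³ − 112.0×50.80³)/12 = 1.985×10^6 mm⁴
I = 1.985×10^6 mm⁴ = 1.985×10^-6 m⁴
Effective length L_e = K·L = 0.7 × 7.58 = 5.306 m
P_cr = π²EI / L_e² = π² × 200×10⁹ × 1.985×10^-6 / 5.306² = 1.391×10^5 N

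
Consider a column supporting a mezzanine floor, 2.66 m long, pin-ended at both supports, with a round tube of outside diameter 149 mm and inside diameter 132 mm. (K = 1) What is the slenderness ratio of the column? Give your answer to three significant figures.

λ ≈ 53.5

d_o = 149 mm, d_i = 132 mm
I = π(d_o⁴ − d_i⁴)/64 = π(149⁴ − 132.0⁴)/64 = 9.292×10^6 mm⁴
A = 3.752×10^3 mm²;  r_min = √(I/A) = √(9.292×10^6/3.752×10^3) = 49.77 mm
L_e = K·L = 1 × 2.66 m = 2.660 m = 2660.0 mm
λ = L_e / r_min = 2660.0 / 49.77 = 53.5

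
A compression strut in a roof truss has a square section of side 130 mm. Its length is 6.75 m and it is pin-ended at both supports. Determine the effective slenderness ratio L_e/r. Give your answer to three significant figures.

λ ≈ 180

For a square r = a/√12 = 130/√12 = 37.53 mm
L_e = K·L = 1 × 6.75 m = 6.750 m = 6750.0 mm
λ = L_e / r_min = 6750.0 / 37.53 = 180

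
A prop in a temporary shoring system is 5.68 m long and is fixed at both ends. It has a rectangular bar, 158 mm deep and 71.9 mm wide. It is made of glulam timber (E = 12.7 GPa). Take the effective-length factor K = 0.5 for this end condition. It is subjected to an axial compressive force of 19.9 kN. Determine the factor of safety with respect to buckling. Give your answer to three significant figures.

Buckling occurs about the weak axis: I_min = h·b³/12 with b = 71.9 mm (the shorter side).
I_min = 158×71.9³/12 = 4.894×10^6 mm⁴
I = 4.894×10^6 mm⁴ = 4.894×10^-6 m⁴
Effective length L_e = K·L = 0.5 × 5.68 = 2.840 m
P_cr = π²EI / L_e² = π² × 12.7×10⁹ × 4.894×10^-6 / 2.840² = 7.606×10^4 N
Factor of safety n = P_cr / P = 76.055 / 19.9 = 3.82

n ≈ 3.82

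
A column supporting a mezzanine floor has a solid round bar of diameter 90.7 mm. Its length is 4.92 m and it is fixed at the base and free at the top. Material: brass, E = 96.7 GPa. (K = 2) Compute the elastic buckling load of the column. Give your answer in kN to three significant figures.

I = πd⁴/64 = π×90.7⁴/64 = 3.322×10^6 mm⁴
I = 3.322×10^6 mm⁴ = 3.322×10^-6 m⁴
Effective length L_e = K·L = 2 × 4.92 = 9.840 m
P_cr = π²EI / L_e² = π² × 96.7×10⁹ × 3.322×10^-6 / 9.840² = 3.274×10^4 N

P_cr ≈ 32.7 kN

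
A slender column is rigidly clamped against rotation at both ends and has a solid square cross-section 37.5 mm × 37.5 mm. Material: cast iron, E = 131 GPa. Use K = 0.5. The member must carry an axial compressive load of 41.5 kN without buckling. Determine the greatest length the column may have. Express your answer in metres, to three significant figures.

I = a⁴/12 = 37.5⁴/12 = 1.648×10^5 mm⁴
I = 1.648×10^-7 m⁴
At the buckling limit P_cr = P = 4.150×10^4 N
From P_cr = π²EI/(K·L)²:  L = (1/K)·√(π²EI/P_cr) = (1/0.5)·√(π²×1.31×10^11×1.648×10^-7/4.150×10^4)
L = 4.53 m

L_max ≈ 4.53 m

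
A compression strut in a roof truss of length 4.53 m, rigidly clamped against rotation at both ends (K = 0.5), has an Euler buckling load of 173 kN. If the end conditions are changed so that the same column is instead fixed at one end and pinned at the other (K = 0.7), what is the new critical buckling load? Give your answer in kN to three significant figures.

P_cr ∝ 1/K², so P_cr,new = P_cr,old × (K_old/K_new)² = 173 × (0.5/0.7)²
= 173 × 0.5102 = 88.3 kN

P_cr ≈ 88.3 kN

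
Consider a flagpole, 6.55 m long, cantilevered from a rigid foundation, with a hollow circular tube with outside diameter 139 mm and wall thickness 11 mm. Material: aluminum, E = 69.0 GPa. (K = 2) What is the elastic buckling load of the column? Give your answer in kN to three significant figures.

P_cr ≈ 36.2 kN

Inner diameter d_i = 139 − 2×11 = 117.0 mm
I = π(d_o⁴ − d_i⁴)/64 = π(139⁴ − 117.0⁴)/64 = 9.126×10^6 mm⁴
I = 9.126×10^6 mm⁴ = 9.126×10^-6 m⁴
Effective length L_e = K·L = 2 × 6.55 = 13.10 m
P_cr = π²EI / L_e² = π² × 69.0×10⁹ × 9.126×10^-6 / 13.10² = 3.621×10^4 N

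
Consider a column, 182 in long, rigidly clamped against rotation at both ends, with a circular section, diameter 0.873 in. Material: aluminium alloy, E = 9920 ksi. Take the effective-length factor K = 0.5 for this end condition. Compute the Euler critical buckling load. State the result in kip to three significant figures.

P_cr ≈ 0.337 kip

I = πd⁴/64 = π×0.873⁴/64 = 2.851×10^-2 in⁴
Effective length L_e = K·L = 0.5 × 182 = 91.00 in
P_cr = π²EI / L_e² = π² × 9920×10³ × 2.851×10^-2 / 91.00² = 337.1 lb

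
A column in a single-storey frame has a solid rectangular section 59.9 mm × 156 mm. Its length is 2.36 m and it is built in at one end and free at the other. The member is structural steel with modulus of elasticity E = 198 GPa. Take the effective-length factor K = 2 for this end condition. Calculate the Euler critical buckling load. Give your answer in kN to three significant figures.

Buckling occurs about the weak axis: I_min = h·b³/12 with b = 59.9 mm (the shorter side).
I_min = 156×59.9³/12 = 2.794×10^6 mm⁴
I = 2.794×10^6 mm⁴ = 2.794×10^-6 m⁴
Effective length L_e = K·L = 2 × 2.36 = 4.720 m
P_cr = π²EI / L_e² = π² × 198×10⁹ × 2.794×10^-6 / 4.720² = 2.451×10^5 N

P_cr ≈ 245 kN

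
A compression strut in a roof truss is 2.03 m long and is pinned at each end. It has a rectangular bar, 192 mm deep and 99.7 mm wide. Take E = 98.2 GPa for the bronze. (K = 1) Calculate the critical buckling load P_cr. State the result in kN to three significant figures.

Buckling occurs about the weak axis: I_min = h·b³/12 with b = 99.7 mm (the shorter side).
I_min = 192×99.7³/12 = 1.586×10^7 mm⁴
I = 1.586×10^7 mm⁴ = 1.586×10^-5 m⁴
Effective length L_e = K·L = 1 × 2.03 = 2.030 m
P_cr = π²EI / L_e² = π² × 98.2×10⁹ × 1.586×10^-5 / 2.030² = 3.729×10^6 N

P_cr ≈ 3730 kN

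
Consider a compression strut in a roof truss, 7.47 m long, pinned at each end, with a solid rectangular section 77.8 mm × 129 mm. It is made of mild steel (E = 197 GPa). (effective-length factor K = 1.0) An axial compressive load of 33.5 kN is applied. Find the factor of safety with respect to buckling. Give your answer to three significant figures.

Buckling occurs about the weak axis: I_min = h·b³/12 with b = 77.8 mm (the shorter side).
I_min = 129×77.8³/12 = 5.062×10^6 mm⁴
I = 5.062×10^6 mm⁴ = 5.062×10^-6 m⁴
Effective length L_e = K·L = 1 × 7.47 = 7.470 m
P_cr = π²EI / L_e² = π² × 197×10⁹ × 5.062×10^-6 / 7.470² = 1.764×10^5 N
Factor of safety n = P_cr / P = 176.39 / 33.5 = 5.27

n ≈ 5.27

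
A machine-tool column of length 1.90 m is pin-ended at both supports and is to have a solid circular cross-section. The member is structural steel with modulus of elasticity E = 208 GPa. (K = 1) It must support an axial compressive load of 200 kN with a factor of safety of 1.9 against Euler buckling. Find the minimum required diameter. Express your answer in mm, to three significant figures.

d ≈ 60.7 mm

Required P_cr = n·P = 1.9 × 200 = 380.0 kN
L_e = K·L = 1 × 1.90 = 1.900 m
Required I = P_cr·L_e²/(π²E) = 3.800×10^5 × 1.900² / (π² × 2.08×10^11) = 6.682×10^-7 m⁴
I_req = 6.682×10^5 mm⁴
Solid circle: I = πd⁴/64  ⇒  d = (64I/π)^(1/4) = (64×6.682×10^5/π)^(1/4) = 60.7 mm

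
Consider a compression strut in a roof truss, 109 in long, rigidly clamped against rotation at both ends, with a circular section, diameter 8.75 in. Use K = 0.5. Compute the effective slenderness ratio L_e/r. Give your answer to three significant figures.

For a solid circle r = d/4 = 8.75/4 = 2.188 in
L_e = K·L = 0.5 × 109 = 54.50 in
λ = L_e / r_min = 54.500 / 2.188 = 24.9

λ ≈ 24.9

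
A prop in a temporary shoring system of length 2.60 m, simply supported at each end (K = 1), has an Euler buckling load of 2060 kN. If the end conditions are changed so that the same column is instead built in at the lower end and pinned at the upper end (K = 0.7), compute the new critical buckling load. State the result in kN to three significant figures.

P_cr ∝ 1/K², so P_cr,new = P_cr,old × (K_old/K_new)² = 2060 × (1/0.7)²
= 2060 × 2.041 = 4200 kN

P_cr ≈ 4200 kN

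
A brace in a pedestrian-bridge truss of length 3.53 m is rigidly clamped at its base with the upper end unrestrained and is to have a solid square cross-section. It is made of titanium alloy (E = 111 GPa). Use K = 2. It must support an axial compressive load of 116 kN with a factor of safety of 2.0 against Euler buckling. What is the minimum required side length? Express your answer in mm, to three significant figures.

Required P_cr = n·P = 2.0 × 116 = 232.0 kN
L_e = K·L = 2 × 3.53 = 7.060 m
Required I = P_cr·L_e²/(π²E) = 2.320×10^5 × 7.060² / (π² × 1.11×10^11) = 1.056×10^-5 m⁴
I_req = 1.056×10^7 mm⁴
Solid square: I = a⁴/12  ⇒  a = (12I)^(1/4) = (12×1.056×10^7)^(1/4) = 106 mm

a ≈ 106 mm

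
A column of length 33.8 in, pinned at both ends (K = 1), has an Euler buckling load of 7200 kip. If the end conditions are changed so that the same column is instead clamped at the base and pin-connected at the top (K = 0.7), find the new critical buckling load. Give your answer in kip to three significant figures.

P_cr ∝ 1/K², so P_cr,new = P_cr,old × (K_old/K_new)² = 7200 × (1/0.7)²
= 7200 × 2.041 = 14700 kip

P_cr ≈ 14700 kip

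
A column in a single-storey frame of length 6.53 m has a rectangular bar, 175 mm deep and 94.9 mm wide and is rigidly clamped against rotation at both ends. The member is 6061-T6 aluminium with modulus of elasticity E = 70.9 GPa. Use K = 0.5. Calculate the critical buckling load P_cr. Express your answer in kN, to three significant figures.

P_cr ≈ 818 kN

Buckling occurs about the weak axis: I_min = h·b³/12 with b = 94.9 mm (the shorter side).
I_min = 175×94.9³/12 = 1.246×10^7 mm⁴
I = 1.246×10^7 mm⁴ = 1.246×10^-5 m⁴
Effective length L_e = K·L = 0.5 × 6.53 = 3.265 m
P_cr = π²EI / L_e² = π² × 70.9×10⁹ × 1.246×10^-5 / 3.265² = 8.182×10^5 N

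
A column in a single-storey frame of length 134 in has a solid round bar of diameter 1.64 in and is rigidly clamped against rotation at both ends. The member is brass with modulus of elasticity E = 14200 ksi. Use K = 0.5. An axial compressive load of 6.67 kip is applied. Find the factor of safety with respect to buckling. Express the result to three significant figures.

I = πd⁴/64 = π×1.64⁴/64 = 0.3551 in⁴
Effective length L_e = K·L = 0.5 × 134 = 67.00 in
P_cr = π²EI / L_e² = π² × 14200×10³ × 0.3551 / 67.00² = 1.109×10^4 lb
Factor of safety n = P_cr / P = 11.086 / 6.67 = 1.66

n ≈ 1.66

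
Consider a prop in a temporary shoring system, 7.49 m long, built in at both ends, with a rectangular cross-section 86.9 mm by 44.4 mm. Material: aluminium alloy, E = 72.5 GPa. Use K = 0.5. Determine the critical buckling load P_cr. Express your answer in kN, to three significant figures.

Buckling occurs about the weak axis: I_min = h·b³/12 with b = 44.4 mm (the shorter side).
I_min = 86.9×44.4³/12 = 6.339×10^5 mm⁴
I = 6.339×10^5 mm⁴ = 6.339×10^-7 m⁴
Effective length L_e = K·L = 0.5 × 7.49 = 3.745 m
P_cr = π²EI / L_e² = π² × 72.5×10⁹ × 6.339×10^-7 / 3.745² = 3.234×10^4 N

P_cr ≈ 32.3 kN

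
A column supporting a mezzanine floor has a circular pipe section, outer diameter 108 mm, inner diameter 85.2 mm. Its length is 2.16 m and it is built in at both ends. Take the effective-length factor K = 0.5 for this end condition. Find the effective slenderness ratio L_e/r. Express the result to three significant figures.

d_o = 108 mm, d_i = 85.2 mm
I = π(d_o⁴ − d_i⁴)/64 = π(108⁴ − 85.20⁴)/64 = 4.092×10^6 mm⁴
A = 3.460×10^3 mm²;  r_min = √(I/A) = √(4.092×10^6/3.460×10^3) = 34.39 mm
L_e = K·L = 0.5 × 2.16 m = 1.080 m = 1080.0 mm
λ = L_e / r_min = 1080.0 / 34.39 = 31.4

λ ≈ 31.4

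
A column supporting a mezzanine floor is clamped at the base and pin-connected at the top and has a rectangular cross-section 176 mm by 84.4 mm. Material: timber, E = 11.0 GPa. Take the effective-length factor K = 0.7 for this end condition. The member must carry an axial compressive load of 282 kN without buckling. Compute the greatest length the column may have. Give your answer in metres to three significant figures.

Buckling occurs about the weak axis: I_min = h·b³/12 with b = 84.4 mm (the shorter side).
I_min = 176×84.4³/12 = 8.818×10^6 mm⁴
I = 8.818×10^-6 m⁴
At the buckling limit P_cr = P = 2.820×10^5 N
From P_cr = π²EI/(K·L)²:  L = (1/K)·√(π²EI/P_cr) = (1/0.7)·√(π²×1.10×10^10×8.818×10^-6/2.820×10^5)
L = 2.63 m

L_max ≈ 2.63 m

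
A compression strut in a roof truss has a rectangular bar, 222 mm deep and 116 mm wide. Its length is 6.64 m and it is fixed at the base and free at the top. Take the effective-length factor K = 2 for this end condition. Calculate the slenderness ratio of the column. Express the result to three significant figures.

For a rectangle r_min = b/√12 = 116/√12 = 33.49 mm
L_e = K·L = 2 × 6.64 m = 13.28 m = 13280 mm
λ = L_e / r_min = 13280 / 33.49 = 397

λ ≈ 397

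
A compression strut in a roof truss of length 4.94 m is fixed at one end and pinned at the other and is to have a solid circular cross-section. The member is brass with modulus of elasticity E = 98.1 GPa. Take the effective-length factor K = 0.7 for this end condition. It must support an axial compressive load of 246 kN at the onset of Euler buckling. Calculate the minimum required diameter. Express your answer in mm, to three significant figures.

L_e = K·L = 0.7 × 4.94 = 3.458 m
Required I = P_cr·L_e²/(π²E) = 2.460×10^5 × 3.458² / (π² × 9.81×10^10) = 3.038×10^-6 m⁴
I_req = 3.038×10^6 mm⁴
Solid circle: I = πd⁴/64  ⇒  d = (64I/π)^(1/4) = (64×3.038×10^6/π)^(1/4) = 88.7 mm

d ≈ 88.7 mm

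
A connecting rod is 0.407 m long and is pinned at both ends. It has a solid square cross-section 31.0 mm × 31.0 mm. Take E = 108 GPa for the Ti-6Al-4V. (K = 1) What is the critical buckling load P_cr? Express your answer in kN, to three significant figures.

P_cr ≈ 495 kN

I = a⁴/12 = 31.0⁴/12 = 7.696×10^4 mm⁴
I = 7.696×10^4 mm⁴ = 7.696×10^-8 m⁴
Effective length L_e = K·L = 1 × 0.407 = 0.4070 m
P_cr = π²EI / L_e² = π² × 108×10⁹ × 7.696×10^-8 / 0.4070² = 4.952×10^5 N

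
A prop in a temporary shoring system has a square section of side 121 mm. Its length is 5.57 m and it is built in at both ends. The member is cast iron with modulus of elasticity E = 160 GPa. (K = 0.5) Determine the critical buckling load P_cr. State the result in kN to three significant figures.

P_cr ≈ 3640 kN

I = a⁴/12 = 121⁴/12 = 1.786×10^7 mm⁴
I = 1.786×10^7 mm⁴ = 1.786×10^-5 m⁴
Effective length L_e = K·L = 0.5 × 5.57 = 2.785 m
P_cr = π²EI / L_e² = π² × 160×10⁹ × 1.786×10^-5 / 2.785² = 3.637×10^6 N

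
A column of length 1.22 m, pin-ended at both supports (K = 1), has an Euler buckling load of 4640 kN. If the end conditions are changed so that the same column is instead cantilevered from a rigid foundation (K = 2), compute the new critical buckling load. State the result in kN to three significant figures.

P_cr ∝ 1/K², so P_cr,new = P_cr,old × (K_old/K_new)² = 4640 × (1/2)²
= 4640 × 0.2500 = 1160 kN

P_cr ≈ 1160 kN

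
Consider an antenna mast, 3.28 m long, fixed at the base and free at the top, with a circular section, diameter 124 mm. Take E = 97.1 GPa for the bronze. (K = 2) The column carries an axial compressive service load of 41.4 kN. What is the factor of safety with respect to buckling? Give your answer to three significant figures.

n ≈ 6.24

I = πd⁴/64 = π×124⁴/64 = 1.161×10^7 mm⁴
I = 1.161×10^7 mm⁴ = 1.161×10^-5 m⁴
Effective length L_e = K·L = 2 × 3.28 = 6.560 m
P_cr = π²EI / L_e² = π² × 97.1×10⁹ × 1.161×10^-5 / 6.560² = 2.584×10^5 N
Factor of safety n = P_cr / P = 258.44 / 41.4 = 6.24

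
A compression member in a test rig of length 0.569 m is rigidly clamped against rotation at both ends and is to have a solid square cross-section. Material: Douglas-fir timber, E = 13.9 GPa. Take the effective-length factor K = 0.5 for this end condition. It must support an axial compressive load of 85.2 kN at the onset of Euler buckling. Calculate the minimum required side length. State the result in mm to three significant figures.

a ≈ 27.9 mm

L_e = K·L = 0.5 × 0.569 = 0.2845 m
Required I = P_cr·L_e²/(π²E) = 8.520×10^4 × 0.2845² / (π² × 1.39×10^10) = 5.027×10^-8 m⁴
I_req = 5.027×10^4 mm⁴
Solid square: I = a⁴/12  ⇒  a = (12I)^(1/4) = (12×5.027×10^4)^(1/4) = 27.9 mm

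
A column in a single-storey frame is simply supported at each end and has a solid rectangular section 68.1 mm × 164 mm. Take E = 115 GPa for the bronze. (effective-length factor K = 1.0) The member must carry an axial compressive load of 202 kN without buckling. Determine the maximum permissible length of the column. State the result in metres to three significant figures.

Buckling occurs about the weak axis: I_min = h·b³/12 with b = 68.1 mm (the shorter side).
I_min = 164×68.1³/12 = 4.316×10^6 mm⁴
I = 4.316×10^-6 m⁴
At the buckling limit P_cr = P = 2.020×10^5 N
From P_cr = π²EI/(K·L)²:  L = (1/K)·√(π²EI/P_cr) = (1/1)·√(π²×1.15×10^11×4.316×10^-6/2.020×10^5)
L = 4.92 m

L_max ≈ 4.92 m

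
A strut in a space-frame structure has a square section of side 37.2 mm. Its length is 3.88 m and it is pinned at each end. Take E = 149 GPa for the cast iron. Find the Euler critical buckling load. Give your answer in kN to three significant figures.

I = a⁴/12 = 37.2⁴/12 = 1.596×10^5 mm⁴
I = 1.596×10^5 mm⁴ = 1.596×10^-7 m⁴
Effective length L_e = K·L = 1 × 3.88 = 3.880 m
P_cr = π²EI / L_e² = π² × 149×10⁹ × 1.596×10^-7 / 3.880² = 1.559×10^4 N

P_cr ≈ 15.6 kN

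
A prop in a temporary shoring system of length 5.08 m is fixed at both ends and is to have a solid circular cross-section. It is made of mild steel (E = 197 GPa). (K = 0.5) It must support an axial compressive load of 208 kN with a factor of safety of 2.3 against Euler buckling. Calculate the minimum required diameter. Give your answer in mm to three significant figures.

Required P_cr = n·P = 2.3 × 208 = 478.4 kN
L_e = K·L = 0.5 × 5.08 = 2.540 m
Required I = P_cr·L_e²/(π²E) = 4.784×10^5 × 2.540² / (π² × 1.97×10^11) = 1.587×10^-6 m⁴
I_req = 1.587×10^6 mm⁴
Solid circle: I = πd⁴/64  ⇒  d = (64I/π)^(1/4) = (64×1.587×10^6/π)^(1/4) = 75.4 mm

d ≈ 75.4 mm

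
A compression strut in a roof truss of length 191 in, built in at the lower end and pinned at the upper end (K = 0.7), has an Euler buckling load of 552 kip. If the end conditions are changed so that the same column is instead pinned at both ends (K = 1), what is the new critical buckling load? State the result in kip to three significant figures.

P_cr ∝ 1/K², so P_cr,new = P_cr,old × (K_old/K_new)² = 552 × (0.7/1)²
= 552 × 0.4900 = 270 kip

P_cr ≈ 270 kip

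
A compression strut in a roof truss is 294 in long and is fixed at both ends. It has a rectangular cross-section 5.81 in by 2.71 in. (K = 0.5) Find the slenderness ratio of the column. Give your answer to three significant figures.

For a rectangle r_min = b/√12 = 2.71/√12 = 0.7823 in
L_e = K·L = 0.5 × 294 = 147.0 in
λ = L_e / r_min = 147.00 / 0.7823 = 188

λ ≈ 188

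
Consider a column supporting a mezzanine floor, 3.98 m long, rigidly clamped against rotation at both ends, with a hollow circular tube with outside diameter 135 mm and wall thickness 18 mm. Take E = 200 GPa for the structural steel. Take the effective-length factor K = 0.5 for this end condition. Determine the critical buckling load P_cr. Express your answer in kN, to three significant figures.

P_cr ≈ 5780 kN

Inner diameter d_i = 135 − 2×18 = 99.00 mm
I = π(d_o⁴ − d_i⁴)/64 = π(135⁴ − 99.00⁴)/64 = 1.159×10^7 mm⁴
I = 1.159×10^7 mm⁴ = 1.159×10^-5 m⁴
Effective length L_e = K·L = 0.5 × 3.98 = 1.990 m
P_cr = π²EI / L_e² = π² × 200×10⁹ × 1.159×10^-5 / 1.990² = 5.777×10^6 N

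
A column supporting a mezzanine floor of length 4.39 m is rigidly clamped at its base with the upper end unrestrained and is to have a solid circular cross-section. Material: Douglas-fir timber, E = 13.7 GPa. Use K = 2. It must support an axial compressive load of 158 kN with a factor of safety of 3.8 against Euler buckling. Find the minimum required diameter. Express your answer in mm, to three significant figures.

d ≈ 289 mm

Required P_cr = n·P = 3.8 × 158 = 600.4 kN
L_e = K·L = 2 × 4.39 = 8.780 m
Required I = P_cr·L_e²/(π²E) = 6.004×10^5 × 8.780² / (π² × 1.37×10^10) = 3.423×10^-4 m⁴
I_req = 3.423×10^8 mm⁴
Solid circle: I = πd⁴/64  ⇒  d = (64I/π)^(1/4) = (64×3.423×10^8/π)^(1/4) = 289 mm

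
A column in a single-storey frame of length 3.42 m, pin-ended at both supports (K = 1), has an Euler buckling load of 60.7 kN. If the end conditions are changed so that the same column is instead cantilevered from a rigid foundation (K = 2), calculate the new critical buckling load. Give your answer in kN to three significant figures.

P_cr ∝ 1/K², so P_cr,new = P_cr,old × (K_old/K_new)² = 60.7 × (1/2)²
= 60.7 × 0.2500 = 15.2 kN

P_cr ≈ 15.2 kN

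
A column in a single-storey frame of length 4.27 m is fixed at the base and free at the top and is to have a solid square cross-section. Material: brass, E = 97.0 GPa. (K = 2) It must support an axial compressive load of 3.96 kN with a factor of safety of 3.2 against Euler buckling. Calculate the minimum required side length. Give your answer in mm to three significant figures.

a ≈ 58.3 mm

Required P_cr = n·P = 3.2 × 3.96 = 12.67 kN
L_e = K·L = 2 × 4.27 = 8.540 m
Required I = P_cr·L_e²/(π²E) = 1.267×10^4 × 8.540² / (π² × 9.70×10^10) = 9.654×10^-7 m⁴
I_req = 9.654×10^5 mm⁴
Solid square: I = a⁴/12  ⇒  a = (12I)^(1/4) = (12×9.654×10^5)^(1/4) = 58.3 mm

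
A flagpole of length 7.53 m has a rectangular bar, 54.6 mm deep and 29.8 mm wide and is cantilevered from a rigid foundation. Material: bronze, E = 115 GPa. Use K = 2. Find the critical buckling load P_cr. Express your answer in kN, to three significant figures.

Buckling occurs about the weak axis: I_min = h·b³/12 with b = 29.8 mm (the shorter side).
I_min = 54.6×29.8³/12 = 1.204×10^5 mm⁴
I = 1.204×10^5 mm⁴ = 1.204×10^-7 m⁴
Effective length L_e = K·L = 2 × 7.53 = 15.06 m
P_cr = π²EI / L_e² = π² × 115×10⁹ × 1.204×10^-7 / 15.06² = 602.6 N

P_cr ≈ 0.603 kN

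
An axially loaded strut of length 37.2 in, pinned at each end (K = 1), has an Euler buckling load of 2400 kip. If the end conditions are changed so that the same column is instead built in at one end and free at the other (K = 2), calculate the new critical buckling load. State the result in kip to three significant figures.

P_cr ∝ 1/K², so P_cr,new = P_cr,old × (K_old/K_new)² = 2400 × (1/2)²
= 2400 × 0.2500 = 600 kip

P_cr ≈ 600 kip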